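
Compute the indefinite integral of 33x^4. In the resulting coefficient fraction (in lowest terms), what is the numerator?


Apply the power rule for integration:
integral of ax^n dx = a/(n+1) * x^(n+1) + C
integral of 33x^4 dx
= 33/5 * x^5 + C
The coefficient in lowest terms is 33/5, and its numerator is 33

33


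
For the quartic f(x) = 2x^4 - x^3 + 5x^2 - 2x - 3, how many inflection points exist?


Inflection points occur where f''(x) = 0 and concavity changes.
f(x) = 2x^4 - x^3 + 5x^2 - 2x - 3
f'(x) = 8x^3 - 3x^2 + 10x - 2
f''(x) = 24x^2 - 6x + 10
This is a quadratic in x. Use the discriminant to count real roots.
Discriminant = (-6)^2 - 4 * 24 * 10
= 36 - 960
= -924
Since discriminant < 0, f''(x) = 0 has no real solutions.
Number of inflection points: 0

0


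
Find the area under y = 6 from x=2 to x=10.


The area under a constant function y = 6 is a rectangle.
Width = 10 - 2 = 8
Height = 6
Area = width * height
= 8 * 6
= 48

48


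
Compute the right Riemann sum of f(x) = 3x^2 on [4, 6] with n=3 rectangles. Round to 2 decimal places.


Right Riemann sum uses right endpoints of each subinterval.
Interval: [4, 6], n = 3
dx = (6 - 4) / 3 = 2/3
Right endpoints: [14/3, 16/3, 6]
f values: [196/3, 256/3, 108]
Sum = dx * (sum of f values)
= 2/3 * 776/3
= 1552/9 ≈ 172.44

172.44


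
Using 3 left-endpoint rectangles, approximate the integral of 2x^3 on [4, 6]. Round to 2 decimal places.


Left Riemann sum uses left endpoints of each subinterval.
Interval: [4, 6], n = 3
dx = (6 - 4) / 3 = 2/3
Left endpoints: [4, 14/3, 16/3]
f values: [128, 5488/27, 8192/27]
Sum = dx * (sum of f values)
= 2/3 * 1904/3
= 3808/9 ≈ 423.11

423.11


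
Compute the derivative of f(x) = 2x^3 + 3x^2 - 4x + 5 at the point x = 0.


Differentiate f(x) = 2x^3 + 3x^2 - 4x + 5 term by term:
f'(x) = 6x^2 + 6x - 4
Substitute x = 0:
f'(0) = 6 * 0^2 + 6 * 0 - 4
= 0 + 0 - 4
= -4

-4


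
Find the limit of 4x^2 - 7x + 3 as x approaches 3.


Since polynomials are continuous, we use direct substitution.
lim(x->3) of 4x^2 - 7x + 3
= 4 * 3^2 - 7 * 3 + 3
= 36 - 21 + 3
= 18

18


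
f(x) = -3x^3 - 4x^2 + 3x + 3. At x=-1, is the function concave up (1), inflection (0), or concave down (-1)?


Concavity is determined by the sign of f''(x).
f(x) = -3x^3 - 4x^2 + 3x + 3
f'(x) = -9x^2 - 8x + 3
f''(x) = -18x - 8
f''(-1) = -18 * (-1) - 8
= 18 - 8
= 10
Since f''(-1) > 0, the function is concave up (1)

1


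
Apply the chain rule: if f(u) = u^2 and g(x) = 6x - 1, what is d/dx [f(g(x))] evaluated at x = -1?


Using the chain rule: (f(g(x)))' = f'(g(x)) * g'(x)
First, find g(-1):
g(-1) = 6 * (-1) - 1 = -7
Next, f'(u) = 2u
And g'(x) = 6
So f'(g(-1)) * g'(-1)
= 2 * (-7) * 6
= -84

-84


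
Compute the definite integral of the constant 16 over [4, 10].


The integral of a constant k over [a, b] equals k * (b - a).
integral from 4 to 10 of 16 dx
= 16 * (10 - 4)
= 16 * 6
= 96

96


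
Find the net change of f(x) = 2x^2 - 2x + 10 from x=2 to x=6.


Net change = f(b) - f(a)
f(x) = 2x^2 - 2x + 10
Compute f(6):
f(6) = 2 * 6^2 - 2 * 6 + 10
= 72 - 12 + 10
= 70
Compute f(2):
f(2) = 2 * 2^2 - 2 * 2 + 10
= 8 - 4 + 10
= 14
Net change = 70 - 14 = 56

56


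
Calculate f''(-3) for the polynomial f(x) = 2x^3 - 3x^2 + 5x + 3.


First derivative:
f'(x) = 6x^2 - 6x + 5
Second derivative:
f''(x) = 12x - 6
Substitute x = -3:
f''(-3) = 12 * (-3) - 6
= -36 - 6
= -42

-42


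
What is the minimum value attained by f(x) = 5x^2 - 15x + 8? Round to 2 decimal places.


For a quadratic f(x) = ax^2 + bx + c with a > 0, the minimum is at the vertex.
Vertex x-coordinate: x = -b/(2a)
x = -(-15) / (2 * 5)
x = 15/10 = 3/2
Substitute back to find the minimum value:
f(3/2) = 5 * (3/2)^2 - 15 * (3/2) + 8
= 45/4 - 45/2 + 8
= -13/4 = -3.25

-3.25


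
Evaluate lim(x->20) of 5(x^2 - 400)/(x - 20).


Direct substitution gives 0/0, so we factor the numerator.
Factor: 5(x^2 - 400) = 5 * (x - 20)(x + 20)
Cancel the common factor (x - 20):
5(x^2 - 400)/(x - 20) = 5 * (x + 20)
Now substitute x = 20:
= 5 * (20 + 20) = 200

200


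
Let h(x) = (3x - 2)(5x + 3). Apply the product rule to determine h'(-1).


Let u(x) = 3x - 2 and v(x) = 5x + 3
u'(x) = 3
v'(x) = 5
Product rule: h'(x) = u'(x)*v(x) + u(x)*v'(x)
= 3 * (5x + 3) + (3x - 2) * 5
At x = -1:
u(-1) = 3 * (-1) - 2 = -5
v(-1) = 5 * (-1) + 3 = -2
h'(-1) = 3 * (-2) + (-5) * 5
= -6 - 25
= -31

-31


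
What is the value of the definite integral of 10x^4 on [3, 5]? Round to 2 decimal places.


Find the antiderivative of 10x^4:
F(x) = 10/5 * x^5
Apply the Fundamental Theorem of Calculus:
F(5) - F(3)
= 10/5 * 5^5 - 10/5 * 3^5
= 10/5 * (3125 - 243)
= 10/5 * 2882
= 5764 = 5764.00

5764.00


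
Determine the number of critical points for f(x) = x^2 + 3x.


Find where f'(x) = 0:
f'(x) = 2x + 3
Set f'(x) = 0:
2x + 3 = 0
x = -3 / 2 = -3/2
This is a linear equation in x, so there is exactly one solution.
Number of critical points: 1

1


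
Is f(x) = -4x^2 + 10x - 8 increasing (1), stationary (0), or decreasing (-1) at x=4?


Compute f'(x) to determine behavior:
f'(x) = -8x + 10
f'(4) = -8 * 4 + 10
= -32 + 10
= -22
Since f'(4) < 0, the function is decreasing (-1)

-1


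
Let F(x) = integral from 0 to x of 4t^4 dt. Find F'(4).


By the Fundamental Theorem of Calculus (Part 1):
If F(x) = integral from 0 to x of f(t) dt, then F'(x) = f(x)
Here f(t) = 4t^4
So F'(x) = 4x^4
Evaluate at x = 4:
F'(4) = 4 * 4^4
= 4 * 256
= 1024

1024


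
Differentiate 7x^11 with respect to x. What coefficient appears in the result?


We apply the power rule: d/dx [ax^n] = a*n * x^(n-1)
d/dx [7x^11]
= 7 * 11 * x^(11-1)
= 77x^10
The coefficient is 77

77


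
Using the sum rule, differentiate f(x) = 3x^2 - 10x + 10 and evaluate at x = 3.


Differentiate term by term using power and sum rules:
f(x) = 3x^2 - 10x + 10
f'(x) = 6x - 10
Substitute x = 3:
f'(3) = 6 * 3 - 10
= 18 - 10
= 8

8


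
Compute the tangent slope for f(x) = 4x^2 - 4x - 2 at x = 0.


The slope of the tangent line equals f'(x) at the point.
f(x) = 4x^2 - 4x - 2
f'(x) = 8x - 4
At x = 0:
f'(0) = 8 * 0 - 4
= 0 - 4
= -4

-4


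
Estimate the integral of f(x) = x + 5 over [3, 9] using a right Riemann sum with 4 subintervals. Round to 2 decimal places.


Right Riemann sum uses right endpoints of each subinterval.
Interval: [3, 9], n = 4
dx = (9 - 3) / 4 = 3/2
Right endpoints: [9/2, 6, 15/2, 9]
f values: [19/2, 11, 25/2, 14]
Sum = dx * (sum of f values)
= 3/2 * 47
= 141/2 = 70.50

70.50


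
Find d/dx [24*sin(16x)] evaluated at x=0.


Apply the chain rule to differentiate 24*sin(16x):
d/dx [24*sin(16x)]
= 24 * cos(16x) * d/dx(16x)
= 24 * 16 * cos(16x)
= 384 * cos(16x)
Evaluate at x = 0:
= 384 * cos(0)
= 384 * 1
= 384

384


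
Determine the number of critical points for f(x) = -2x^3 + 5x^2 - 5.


Find where f'(x) = 0:
f(x) = -2x^3 + 5x^2 - 5
f'(x) = -6x^2 + 10x
This is a quadratic in x. Use the discriminant to count real roots.
Discriminant = (10)^2 - 4 * (-6) * 0
= 100 - 0
= 100
Since discriminant > 0, f'(x) = 0 has 2 real solutions.
Number of critical points: 2

2


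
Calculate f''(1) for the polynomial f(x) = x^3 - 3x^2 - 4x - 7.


First derivative:
f'(x) = 3x^2 - 6x - 4
Second derivative:
f''(x) = 6x - 6
Substitute x = 1:
f''(1) = 6 * 1 - 6
= 6 - 6
= 0

0


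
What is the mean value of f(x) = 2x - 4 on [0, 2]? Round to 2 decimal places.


Average value = 1/(b-a) * integral from a to b of f(x) dx
First compute the integral of 2x - 4:
F(x) = x^2 - 4x
F(2) = 1 * 4 - 4 * 2 = -4
F(0) = 1 * 0 - 4 * 0 = 0
Integral = -4 - 0 = -4
Average = (-4) / (2 - 0) = (-4) / 2
= -2 = -2.00

-2.00


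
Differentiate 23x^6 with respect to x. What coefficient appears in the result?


We apply the power rule: d/dx [ax^n] = a*n * x^(n-1)
d/dx [23x^6]
= 23 * 6 * x^(6-1)
= 138x^5
The coefficient is 138

138


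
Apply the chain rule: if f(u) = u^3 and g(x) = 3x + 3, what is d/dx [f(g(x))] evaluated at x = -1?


Using the chain rule: (f(g(x)))' = f'(g(x)) * g'(x)
First, find g(-1):
g(-1) = 3 * (-1) + 3 = 0
Next, f'(u) = 3u^2
And g'(x) = 3
So f'(g(-1)) * g'(-1)
= 3 * 0^2 * 3
= 3 * 0 * 3
= 0

0


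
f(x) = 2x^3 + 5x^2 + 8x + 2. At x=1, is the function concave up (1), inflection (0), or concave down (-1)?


Concavity is determined by the sign of f''(x).
f(x) = 2x^3 + 5x^2 + 8x + 2
f'(x) = 6x^2 + 10x + 8
f''(x) = 12x + 10
f''(1) = 12 * 1 + 10
= 12 + 10
= 22
Since f''(1) > 0, the function is concave up (1)

1


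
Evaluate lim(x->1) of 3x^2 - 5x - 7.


Since polynomials are continuous, we use direct substitution.
lim(x->1) of 3x^2 - 5x - 7
= 3 * 1^2 - 5 * 1 - 7
= 3 - 5 - 7
= -9

-9


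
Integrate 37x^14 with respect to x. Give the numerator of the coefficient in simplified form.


Apply the power rule for integration:
integral of ax^n dx = a/(n+1) * x^(n+1) + C
integral of 37x^14 dx
= 37/15 * x^15 + C
The coefficient in lowest terms is 37/15, and its numerator is 37

37


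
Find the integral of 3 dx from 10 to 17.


The integral of a constant k over [a, b] equals k * (b - a).
integral from 10 to 17 of 3 dx
= 3 * (17 - 10)
= 3 * 7
= 21

21


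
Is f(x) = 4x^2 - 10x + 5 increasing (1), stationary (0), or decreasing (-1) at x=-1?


Compute f'(x) to determine behavior:
f'(x) = 8x - 10
f'(-1) = 8 * (-1) - 10
= -8 - 10
= -18
Since f'(-1) < 0, the function is decreasing (-1)

-1


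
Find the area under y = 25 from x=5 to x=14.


The area under a constant function y = 25 is a rectangle.
Width = 14 - 5 = 9
Height = 25
Area = width * height
= 9 * 25
= 225

225


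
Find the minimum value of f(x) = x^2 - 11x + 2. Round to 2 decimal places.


For a quadratic f(x) = ax^2 + bx + c with a > 0, the minimum is at the vertex.
Vertex x-coordinate: x = -b/(2a)
x = -(-11) / (2 * 1)
x = 11/2
Substitute back to find the minimum value:
f(11/2) = 1 * (11/2)^2 - 11 * (11/2) + 2
= 121/4 - 121/2 + 2
= -113/4 = -28.25

-28.25


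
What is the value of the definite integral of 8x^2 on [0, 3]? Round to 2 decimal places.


Find the antiderivative of 8x^2:
F(x) = 8/3 * x^3
Apply the Fundamental Theorem of Calculus:
F(3) - F(0)
= 8/3 * 3^3 - 8/3 * 0^3
= 8/3 * (27 - 0)
= 8/3 * 27
= 72 = 72.00

72.00


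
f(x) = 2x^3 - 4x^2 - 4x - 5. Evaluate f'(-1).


Differentiate f(x) = 2x^3 - 4x^2 - 4x - 5 term by term:
f'(x) = 6x^2 - 8x - 4
Substitute x = -1:
f'(-1) = 6 * (-1)^2 - 8 * (-1) - 4
= 6 + 8 - 4
= 10

10


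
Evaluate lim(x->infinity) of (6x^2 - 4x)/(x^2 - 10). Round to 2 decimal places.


For limits at infinity with equal-degree polynomials,
we compare leading coefficients.
Numerator leading term: 6x^2
Denominator leading term: x^2
Divide both by x^2:
lim = (6 - 4/x) / (1 - 10/x^2)
As x -> infinity, the 1/x and 1/x^2 terms vanish:
= 6/1 = 6 = 6.00

6.00


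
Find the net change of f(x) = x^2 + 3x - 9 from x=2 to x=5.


Net change = f(b) - f(a)
f(x) = x^2 + 3x - 9
Compute f(5):
f(5) = 1 * 5^2 + 3 * 5 - 9
= 25 + 15 - 9
= 31
Compute f(2):
f(2) = 1 * 2^2 + 3 * 2 - 9
= 4 + 6 - 9
= 1
Net change = 31 - 1 = 30

30


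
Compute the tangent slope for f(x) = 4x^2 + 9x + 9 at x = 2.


The slope of the tangent line equals f'(x) at the point.
f(x) = 4x^2 + 9x + 9
f'(x) = 8x + 9
At x = 2:
f'(2) = 8 * 2 + 9
= 16 + 9
= 25

25


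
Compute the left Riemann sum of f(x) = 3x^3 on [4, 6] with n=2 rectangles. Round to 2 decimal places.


Left Riemann sum uses left endpoints of each subinterval.
Interval: [4, 6], n = 2
dx = (6 - 4) / 2 = 1
Left endpoints: [4, 5]
f values: [192, 375]
Sum = dx * (sum of f values)
= 1 * 567
= 567 = 567.00

567.00


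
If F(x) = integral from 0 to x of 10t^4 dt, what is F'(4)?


By the Fundamental Theorem of Calculus (Part 1):
If F(x) = integral from 0 to x of f(t) dt, then F'(x) = f(x)
Here f(t) = 10t^4
So F'(x) = 10x^4
Evaluate at x = 4:
F'(4) = 10 * 4^4
= 10 * 256
= 2560

2560


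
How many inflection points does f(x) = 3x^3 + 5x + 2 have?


Inflection points occur where f''(x) = 0 and concavity changes.
f(x) = 3x^3 + 5x + 2
f'(x) = 9x^2 + 5
f''(x) = 18x
Set f''(x) = 0:
18x = 0
x = 0 / 18 = 0
Since f''(x) is linear (degree 1), it changes sign at this point.
Therefore there is exactly 1 inflection point.

1


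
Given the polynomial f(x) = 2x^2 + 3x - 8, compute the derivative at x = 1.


Differentiate term by term using power and sum rules:
f(x) = 2x^2 + 3x - 8
f'(x) = 4x + 3
Substitute x = 1:
f'(1) = 4 * 1 + 3
= 4 + 3
= 7

7


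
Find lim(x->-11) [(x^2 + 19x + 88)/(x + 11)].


Direct substitution gives 0/0, so we factor the numerator.
Factor: (x^2 + 19x + 88) = (x + 11)(x + 8)
Cancel the common factor (x + 11):
(x^2 + 19x + 88)/(x + 11) = (x + 8)
Now substitute x = -11:
= (-11) - (-8) = -3

-3


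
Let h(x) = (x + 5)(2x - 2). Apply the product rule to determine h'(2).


Let u(x) = x + 5 and v(x) = 2x - 2
u'(x) = 1
v'(x) = 2
Product rule: h'(x) = u'(x)*v(x) + u(x)*v'(x)
= 1 * (2x - 2) + (x + 5) * 2
At x = 2:
u(2) = 1 * 2 + 5 = 7
v(2) = 2 * 2 - 2 = 2
h'(2) = 1 * 2 + 7 * 2
= 2 + 14
= 16

16


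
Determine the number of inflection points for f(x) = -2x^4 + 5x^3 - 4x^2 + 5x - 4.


Inflection points occur where f''(x) = 0 and concavity changes.
f(x) = -2x^4 + 5x^3 - 4x^2 + 5x - 4
f'(x) = -8x^3 + 15x^2 - 8x + 5
f''(x) = -24x^2 + 30x - 8
This is a quadratic in x. Use the discriminant to count real roots.
Discriminant = (30)^2 - 4 * (-24) * (-8)
= 900 - 768
= 132
Since discriminant > 0, f''(x) = 0 has 2 distinct real solutions.
A quadratic with two distinct real roots changes sign at each root, so concavity changes at both.
Number of inflection points: 2

2


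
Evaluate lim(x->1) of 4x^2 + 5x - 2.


Since polynomials are continuous, we use direct substitution.
lim(x->1) of 4x^2 + 5x - 2
= 4 * 1^2 + 5 * 1 - 2
= 4 + 5 - 2
= 7

7


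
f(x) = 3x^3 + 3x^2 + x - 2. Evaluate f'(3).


Differentiate f(x) = 3x^3 + 3x^2 + x - 2 term by term:
f'(x) = 9x^2 + 6x + 1
Substitute x = 3:
f'(3) = 9 * 3^2 + 6 * 3 + 1
= 81 + 18 + 1
= 100

100


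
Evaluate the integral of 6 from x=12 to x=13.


The integral of a constant k over [a, b] equals k * (b - a).
integral from 12 to 13 of 6 dx
= 6 * (13 - 12)
= 6 * 1
= 6

6


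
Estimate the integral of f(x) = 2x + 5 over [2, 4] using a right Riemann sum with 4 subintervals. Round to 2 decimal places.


Right Riemann sum uses right endpoints of each subinterval.
Interval: [2, 4], n = 4
dx = (4 - 2) / 4 = 1/2
Right endpoints: [5/2, 3, 7/2, 4]
f values: [10, 11, 12, 13]
Sum = dx * (sum of f values)
= 1/2 * 46
= 23 = 23.00

23.00


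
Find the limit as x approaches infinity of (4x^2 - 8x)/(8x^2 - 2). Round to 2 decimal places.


For limits at infinity with equal-degree polynomials,
we compare leading coefficients.
Numerator leading term: 4x^2
Denominator leading term: 8x^2
Divide both by x^2:
lim = (4 - 8/x) / (8 - 2/x^2)
As x -> infinity, the 1/x and 1/x^2 terms vanish:
= 4/8 = 1/2 = 0.50

0.50


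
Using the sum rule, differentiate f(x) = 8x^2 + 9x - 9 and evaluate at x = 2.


Differentiate term by term using power and sum rules:
f(x) = 8x^2 + 9x - 9
f'(x) = 16x + 9
Substitute x = 2:
f'(2) = 16 * 2 + 9
= 32 + 9
= 41

41


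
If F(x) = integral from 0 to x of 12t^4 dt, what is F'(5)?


By the Fundamental Theorem of Calculus (Part 1):
If F(x) = integral from 0 to x of f(t) dt, then F'(x) = f(x)
Here f(t) = 12t^4
So F'(x) = 12x^4
Evaluate at x = 5:
F'(5) = 12 * 5^4
= 12 * 625
= 7500

7500


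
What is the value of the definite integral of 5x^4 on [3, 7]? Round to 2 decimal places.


Find the antiderivative of 5x^4:
F(x) = 5/5 * x^5
Apply the Fundamental Theorem of Calculus:
F(7) - F(3)
= 5/5 * 7^5 - 5/5 * 3^5
= 5/5 * (16807 - 243)
= 5/5 * 16564
= 16564 = 16564.00

16564.00


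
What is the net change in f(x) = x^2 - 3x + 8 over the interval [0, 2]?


Net change = f(b) - f(a)
f(x) = x^2 - 3x + 8
Compute f(2):
f(2) = 1 * 2^2 - 3 * 2 + 8
= 4 - 6 + 8
= 6
Compute f(0):
f(0) = 1 * 0^2 - 3 * 0 + 8
= 0 + 0 + 8
= 8
Net change = 6 - 8 = -2

-2


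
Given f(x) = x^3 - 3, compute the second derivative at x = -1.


First derivative:
f'(x) = 3x^2
Second derivative:
f''(x) = 6x
Substitute x = -1:
f''(-1) = 6 * (-1) + 0
= -6 + 0
= -6

-6


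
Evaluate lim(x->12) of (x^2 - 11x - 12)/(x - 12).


Direct substitution gives 0/0, so we factor the numerator.
Factor: (x^2 - 11x - 12) = (x - 12)(x + 1)
Cancel the common factor (x - 12):
(x^2 - 11x - 12)/(x - 12) = (x + 1)
Now substitute x = 12:
= (12) - (-1) = 13

13


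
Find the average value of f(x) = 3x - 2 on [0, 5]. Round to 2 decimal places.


Average value = 1/(b-a) * integral from a to b of f(x) dx
First compute the integral of 3x - 2:
F(x) = (3/2)x^2 - 2x
F(5) = 3/2 * 25 - 2 * 5 = 55/2
F(0) = 3/2 * 0 - 2 * 0 = 0
Integral = 55/2 - 0 = 55/2
Average = (55/2) / (5 - 0) = (55/2) / 5
= 11/2 = 5.50

5.50


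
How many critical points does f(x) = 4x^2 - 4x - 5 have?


Find where f'(x) = 0:
f'(x) = 8x - 4
Set f'(x) = 0:
8x - 4 = 0
x = 4 / 8 = 1/2
This is a linear equation in x, so there is exactly one solution.
Number of critical points: 1

1


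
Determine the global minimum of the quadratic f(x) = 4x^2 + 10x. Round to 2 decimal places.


For a quadratic f(x) = ax^2 + bx + c with a > 0, the minimum is at the vertex.
Vertex x-coordinate: x = -b/(2a)
x = -(10) / (2 * 4)
x = -10/8 = -5/4
Substitute back to find the minimum value:
f(-5/4) = 4 * (-5/4)^2 + 10 * (-5/4) + 0
= 25/4 - 25/2 + 0
= -25/4 = -6.25

-6.25


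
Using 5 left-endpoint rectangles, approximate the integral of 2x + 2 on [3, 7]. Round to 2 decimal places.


Left Riemann sum uses left endpoints of each subinterval.
Interval: [3, 7], n = 5
dx = (7 - 3) / 5 = 4/5
Left endpoints: [3, 19/5, 23/5, 27/5, 31/5]
f values: [8, 48/5, 56/5, 64/5, 72/5]
Sum = dx * (sum of f values)
= 4/5 * 56
= 224/5 = 44.80

44.80


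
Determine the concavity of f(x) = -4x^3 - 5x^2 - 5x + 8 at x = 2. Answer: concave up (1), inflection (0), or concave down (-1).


Concavity is determined by the sign of f''(x).
f(x) = -4x^3 - 5x^2 - 5x + 8
f'(x) = -12x^2 - 10x - 5
f''(x) = -24x - 10
f''(2) = -24 * 2 - 10
= -48 - 10
= -58
Since f''(2) < 0, the function is concave down (-1)

-1


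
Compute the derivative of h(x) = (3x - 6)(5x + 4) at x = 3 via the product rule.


Let u(x) = 3x - 6 and v(x) = 5x + 4
u'(x) = 3
v'(x) = 5
Product rule: h'(x) = u'(x)*v(x) + u(x)*v'(x)
= 3 * (5x + 4) + (3x - 6) * 5
At x = 3:
u(3) = 3 * 3 - 6 = 3
v(3) = 5 * 3 + 4 = 19
h'(3) = 3 * 19 + 3 * 5
= 57 + 15
= 72

72


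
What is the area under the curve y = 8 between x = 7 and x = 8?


The area under a constant function y = 8 is a rectangle.
Width = 8 - 7 = 1
Height = 8
Area = width * height
= 1 * 8
= 8

8


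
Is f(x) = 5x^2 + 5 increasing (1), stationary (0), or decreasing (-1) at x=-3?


Compute f'(x) to determine behavior:
f'(x) = 10x
f'(-3) = 10 * (-3) + 0
= -30 + 0
= -30
Since f'(-3) < 0, the function is decreasing (-1)

-1


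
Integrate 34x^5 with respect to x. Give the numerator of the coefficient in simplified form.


Apply the power rule for integration:
integral of ax^n dx = a/(n+1) * x^(n+1) + C
integral of 34x^5 dx
= 34/6 * x^6 + C
= 17/3 * x^6 + C
The coefficient in lowest terms is 17/3, and its numerator is 17

17


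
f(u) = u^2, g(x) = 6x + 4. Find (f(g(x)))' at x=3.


Using the chain rule: (f(g(x)))' = f'(g(x)) * g'(x)
First, find g(3):
g(3) = 6 * 3 + 4 = 22
Next, f'(u) = 2u
And g'(x) = 6
So f'(g(3)) * g'(3)
= 2 * 22 * 6
= 264

264


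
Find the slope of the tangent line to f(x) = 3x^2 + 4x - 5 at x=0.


The slope of the tangent line equals f'(x) at the point.
f(x) = 3x^2 + 4x - 5
f'(x) = 6x + 4
At x = 0:
f'(0) = 6 * 0 + 4
= 0 + 4
= 4

4


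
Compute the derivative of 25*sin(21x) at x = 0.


Apply the chain rule to differentiate 25*sin(21x):
d/dx [25*sin(21x)]
= 25 * cos(21x) * d/dx(21x)
= 25 * 21 * cos(21x)
= 525 * cos(21x)
Evaluate at x = 0:
= 525 * cos(0)
= 525 * 1
= 525

525


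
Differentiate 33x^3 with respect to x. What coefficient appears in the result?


We apply the power rule: d/dx [ax^n] = a*n * x^(n-1)
d/dx [33x^3]
= 33 * 3 * x^(3-1)
= 99x^2
The coefficient is 99

99


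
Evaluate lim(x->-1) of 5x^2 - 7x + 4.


Since polynomials are continuous, we use direct substitution.
lim(x->-1) of 5x^2 - 7x + 4
= 5 * (-1)^2 - 7 * (-1) + 4
= 5 + 7 + 4
= 16

16


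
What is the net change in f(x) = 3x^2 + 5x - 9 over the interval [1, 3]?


Net change = f(b) - f(a)
f(x) = 3x^2 + 5x - 9
Compute f(3):
f(3) = 3 * 3^2 + 5 * 3 - 9
= 27 + 15 - 9
= 33
Compute f(1):
f(1) = 3 * 1^2 + 5 * 1 - 9
= 3 + 5 - 9
= -1
Net change = 33 - (-1) = 34

34


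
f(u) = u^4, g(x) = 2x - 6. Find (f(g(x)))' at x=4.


Using the chain rule: (f(g(x)))' = f'(g(x)) * g'(x)
First, find g(4):
g(4) = 2 * 4 - 6 = 2
Next, f'(u) = 4u^3
And g'(x) = 2
So f'(g(4)) * g'(4)
= 4 * 2^3 * 2
= 4 * 8 * 2
= 64

64


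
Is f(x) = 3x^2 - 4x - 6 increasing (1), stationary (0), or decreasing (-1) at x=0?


Compute f'(x) to determine behavior:
f'(x) = 6x - 4
f'(0) = 6 * 0 - 4
= 0 - 4
= -4
Since f'(0) < 0, the function is decreasing (-1)

-1


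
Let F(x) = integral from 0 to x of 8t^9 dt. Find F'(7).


By the Fundamental Theorem of Calculus (Part 1):
If F(x) = integral from 0 to x of f(t) dt, then F'(x) = f(x)
Here f(t) = 8t^9
So F'(x) = 8x^9
Evaluate at x = 7:
F'(7) = 8 * 7^9
= 8 * 40353607
= 322828856

322828856


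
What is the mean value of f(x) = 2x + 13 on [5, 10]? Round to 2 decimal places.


Average value = 1/(b-a) * integral from a to b of f(x) dx
First compute the integral of 2x + 13:
F(x) = x^2 + 13x
F(10) = 1 * 100 + 13 * 10 = 230
F(5) = 1 * 25 + 13 * 5 = 90
Integral = 230 - 90 = 140
Average = 140 / (10 - 5) = 140 / 5
= 28 = 28.00

28.00


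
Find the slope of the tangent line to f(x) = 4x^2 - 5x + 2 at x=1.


The slope of the tangent line equals f'(x) at the point.
f(x) = 4x^2 - 5x + 2
f'(x) = 8x - 5
At x = 1:
f'(1) = 8 * 1 - 5
= 8 - 5
= 3

3


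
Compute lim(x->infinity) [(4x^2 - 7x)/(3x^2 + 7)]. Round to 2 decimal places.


For limits at infinity with equal-degree polynomials,
we compare leading coefficients.
Numerator leading term: 4x^2
Denominator leading term: 3x^2
Divide both by x^2:
lim = (4 - 7/x) / (3 + 7/x^2)
As x -> infinity, the 1/x and 1/x^2 terms vanish:
= 4/3 ≈ 1.33

1.33


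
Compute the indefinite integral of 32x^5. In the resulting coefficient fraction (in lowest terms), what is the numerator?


Apply the power rule for integration:
integral of ax^n dx = a/(n+1) * x^(n+1) + C
integral of 32x^5 dx
= 32/6 * x^6 + C
= 16/3 * x^6 + C
The coefficient in lowest terms is 16/3, and its numerator is 16

16


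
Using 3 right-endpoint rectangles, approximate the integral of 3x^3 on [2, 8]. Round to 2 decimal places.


Right Riemann sum uses right endpoints of each subinterval.
Interval: [2, 8], n = 3
dx = (8 - 2) / 3 = 2
Right endpoints: [4, 6, 8]
f values: [192, 648, 1536]
Sum = dx * (sum of f values)
= 2 * 2376
= 4752 = 4752.00

4752.00


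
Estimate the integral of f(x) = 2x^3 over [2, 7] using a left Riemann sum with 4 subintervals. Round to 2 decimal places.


Left Riemann sum uses left endpoints of each subinterval.
Interval: [2, 7], n = 4
dx = (7 - 2) / 4 = 5/4
Left endpoints: [2, 13/4, 9/2, 23/4]
f values: [16, 2197/32, 729/4, 12167/32]
Sum = dx * (sum of f values)
= 5/4 * 5177/8
= 25885/32 ≈ 808.91

808.91


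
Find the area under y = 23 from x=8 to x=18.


The area under a constant function y = 23 is a rectangle.
Width = 18 - 8 = 10
Height = 23
Area = width * height
= 10 * 23
= 230

230


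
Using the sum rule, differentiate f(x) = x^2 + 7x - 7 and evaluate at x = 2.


Differentiate term by term using power and sum rules:
f(x) = x^2 + 7x - 7
f'(x) = 2x + 7
Substitute x = 2:
f'(2) = 2 * 2 + 7
= 4 + 7
= 11

11


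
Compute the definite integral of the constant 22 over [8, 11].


The integral of a constant k over [a, b] equals k * (b - a).
integral from 8 to 11 of 22 dx
= 22 * (11 - 8)
= 22 * 3
= 66

66


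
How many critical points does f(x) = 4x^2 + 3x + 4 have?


Find where f'(x) = 0:
f'(x) = 8x + 3
Set f'(x) = 0:
8x + 3 = 0
x = -3 / 8 = -3/8
This is a linear equation in x, so there is exactly one solution.
Number of critical points: 1

1


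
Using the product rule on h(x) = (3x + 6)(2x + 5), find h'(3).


Let u(x) = 3x + 6 and v(x) = 2x + 5
u'(x) = 3
v'(x) = 2
Product rule: h'(x) = u'(x)*v(x) + u(x)*v'(x)
= 3 * (2x + 5) + (3x + 6) * 2
At x = 3:
u(3) = 3 * 3 + 6 = 15
v(3) = 2 * 3 + 5 = 11
h'(3) = 3 * 11 + 15 * 2
= 33 + 30
= 63

63


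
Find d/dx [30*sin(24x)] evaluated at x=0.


Apply the chain rule to differentiate 30*sin(24x):
d/dx [30*sin(24x)]
= 30 * cos(24x) * d/dx(24x)
= 30 * 24 * cos(24x)
= 720 * cos(24x)
Evaluate at x = 0:
= 720 * cos(0)
= 720 * 1
= 720

720


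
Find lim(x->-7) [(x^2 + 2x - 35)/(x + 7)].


Direct substitution gives 0/0, so we factor the numerator.
Factor: (x^2 + 2x - 35) = (x + 7)(x - 5)
Cancel the common factor (x + 7):
(x^2 + 2x - 35)/(x + 7) = (x - 5)
Now substitute x = -7:
= (-7) - (5) = -12

-12


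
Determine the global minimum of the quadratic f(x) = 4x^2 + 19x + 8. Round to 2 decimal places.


For a quadratic f(x) = ax^2 + bx + c with a > 0, the minimum is at the vertex.
Vertex x-coordinate: x = -b/(2a)
x = -(19) / (2 * 4)
x = -19/8
Substitute back to find the minimum value:
f(-19/8) = 4 * (-19/8)^2 + 19 * (-19/8) + 8
= 361/16 - 361/8 + 8
= -233/16 ≈ -14.56

-14.56


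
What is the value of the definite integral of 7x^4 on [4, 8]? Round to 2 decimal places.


Find the antiderivative of 7x^4:
F(x) = 7/5 * x^5
Apply the Fundamental Theorem of Calculus:
F(8) - F(4)
= 7/5 * 8^5 - 7/5 * 4^5
= 7/5 * (32768 - 1024)
= 7/5 * 31744
= 222208/5 = 44441.60

44441.60


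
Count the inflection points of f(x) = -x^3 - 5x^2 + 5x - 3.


Inflection points occur where f''(x) = 0 and concavity changes.
f(x) = -x^3 - 5x^2 + 5x - 3
f'(x) = -3x^2 - 10x + 5
f''(x) = -6x - 10
Set f''(x) = 0:
-6x - 10 = 0
x = 10 / (-6) = -5/3
Since f''(x) is linear (degree 1), it changes sign at this point.
Therefore there is exactly 1 inflection point.

1


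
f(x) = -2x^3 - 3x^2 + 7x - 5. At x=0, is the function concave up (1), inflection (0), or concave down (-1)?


Concavity is determined by the sign of f''(x).
f(x) = -2x^3 - 3x^2 + 7x - 5
f'(x) = -6x^2 - 6x + 7
f''(x) = -12x - 6
f''(0) = -12 * 0 - 6
= 0 - 6
= -6
Since f''(0) < 0, the function is concave down (-1)

-1


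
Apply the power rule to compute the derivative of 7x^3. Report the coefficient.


We apply the power rule: d/dx [ax^n] = a*n * x^(n-1)
d/dx [7x^3]
= 7 * 3 * x^(3-1)
= 21x^2
The coefficient is 21

21


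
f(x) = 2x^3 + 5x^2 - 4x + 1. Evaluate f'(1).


Differentiate f(x) = 2x^3 + 5x^2 - 4x + 1 term by term:
f'(x) = 6x^2 + 10x - 4
Substitute x = 1:
f'(1) = 6 * 1^2 + 10 * 1 - 4
= 6 + 10 - 4
= 12

12


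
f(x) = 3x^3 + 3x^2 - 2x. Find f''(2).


First derivative:
f'(x) = 9x^2 + 6x - 2
Second derivative:
f''(x) = 18x + 6
Substitute x = 2:
f''(2) = 18 * 2 + 6
= 36 + 6
= 42

42


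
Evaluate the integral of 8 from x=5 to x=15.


The integral of a constant k over [a, b] equals k * (b - a).
integral from 5 to 15 of 8 dx
= 8 * (15 - 5)
= 8 * 10
= 80

80


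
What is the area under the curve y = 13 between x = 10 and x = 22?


The area under a constant function y = 13 is a rectangle.
Width = 22 - 10 = 12
Height = 13
Area = width * height
= 12 * 13
= 156

156


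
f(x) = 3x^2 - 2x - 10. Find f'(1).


Differentiate term by term using power and sum rules:
f(x) = 3x^2 - 2x - 10
f'(x) = 6x - 2
Substitute x = 1:
f'(1) = 6 * 1 - 2
= 6 - 2
= 4

4


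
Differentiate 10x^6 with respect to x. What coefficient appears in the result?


We apply the power rule: d/dx [ax^n] = a*n * x^(n-1)
d/dx [10x^6]
= 10 * 6 * x^(6-1)
= 60x^5
The coefficient is 60

60


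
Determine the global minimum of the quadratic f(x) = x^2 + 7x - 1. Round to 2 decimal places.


For a quadratic f(x) = ax^2 + bx + c with a > 0, the minimum is at the vertex.
Vertex x-coordinate: x = -b/(2a)
x = -(7) / (2 * 1)
x = -7/2
Substitute back to find the minimum value:
f(-7/2) = 1 * (-7/2)^2 + 7 * (-7/2) - 1
= 49/4 - 49/2 - 1
= -53/4 = -13.25

-13.25


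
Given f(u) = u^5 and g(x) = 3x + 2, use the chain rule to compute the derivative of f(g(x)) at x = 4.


Using the chain rule: (f(g(x)))' = f'(g(x)) * g'(x)
First, find g(4):
g(4) = 3 * 4 + 2 = 14
Next, f'(u) = 5u^4
And g'(x) = 3
So f'(g(4)) * g'(4)
= 5 * 14^4 * 3
= 5 * 38416 * 3
= 576240

576240


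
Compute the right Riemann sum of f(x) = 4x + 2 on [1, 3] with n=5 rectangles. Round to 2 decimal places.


Right Riemann sum uses right endpoints of each subinterval.
Interval: [1, 3], n = 5
dx = (3 - 1) / 5 = 2/5
Right endpoints: [7/5, 9/5, 11/5, 13/5, 3]
f values: [38/5, 46/5, 54/5, 62/5, 14]
Sum = dx * (sum of f values)
= 2/5 * 54
= 108/5 = 21.60

21.60


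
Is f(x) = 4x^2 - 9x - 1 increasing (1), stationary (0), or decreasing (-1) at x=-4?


Compute f'(x) to determine behavior:
f'(x) = 8x - 9
f'(-4) = 8 * (-4) - 9
= -32 - 9
= -41
Since f'(-4) < 0, the function is decreasing (-1)

-1


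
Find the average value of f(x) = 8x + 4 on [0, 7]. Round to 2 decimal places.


Average value = 1/(b-a) * integral from a to b of f(x) dx
First compute the integral of 8x + 4:
F(x) = 4x^2 + 4x
F(7) = 4 * 49 + 4 * 7 = 224
F(0) = 4 * 0 + 4 * 0 = 0
Integral = 224 - 0 = 224
Average = 224 / (7 - 0) = 224 / 7
= 32 = 32.00

32.00


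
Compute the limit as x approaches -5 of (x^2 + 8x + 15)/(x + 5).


Direct substitution gives 0/0, so we factor the numerator.
Factor: (x^2 + 8x + 15) = (x + 5)(x + 3)
Cancel the common factor (x + 5):
(x^2 + 8x + 15)/(x + 5) = (x + 3)
Now substitute x = -5:
= (-5) - (-3) = -2

-2


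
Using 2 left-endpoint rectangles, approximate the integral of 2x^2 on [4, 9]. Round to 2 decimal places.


Left Riemann sum uses left endpoints of each subinterval.
Interval: [4, 9], n = 2
dx = (9 - 4) / 2 = 5/2
Left endpoints: [4, 13/2]
f values: [32, 169/2]
Sum = dx * (sum of f values)
= 5/2 * 233/2
= 1165/4 = 291.25

291.25


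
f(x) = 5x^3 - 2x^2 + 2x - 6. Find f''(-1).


First derivative:
f'(x) = 15x^2 - 4x + 2
Second derivative:
f''(x) = 30x - 4
Substitute x = -1:
f''(-1) = 30 * (-1) - 4
= -30 - 4
= -34

-34


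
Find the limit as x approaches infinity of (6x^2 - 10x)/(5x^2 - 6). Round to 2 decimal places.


For limits at infinity with equal-degree polynomials,
we compare leading coefficients.
Numerator leading term: 6x^2
Denominator leading term: 5x^2
Divide both by x^2:
lim = (6 - 10/x) / (5 - 6/x^2)
As x -> infinity, the 1/x and 1/x^2 terms vanish:
= 6/5 = 1.20

1.20


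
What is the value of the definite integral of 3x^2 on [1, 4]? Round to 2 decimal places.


Find the antiderivative of 3x^2:
F(x) = 3/3 * x^3
Apply the Fundamental Theorem of Calculus:
F(4) - F(1)
= 3/3 * 4^3 - 3/3 * 1^3
= 3/3 * (64 - 1)
= 3/3 * 63
= 63 = 63.00

63.00


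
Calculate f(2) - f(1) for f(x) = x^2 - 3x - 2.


Net change = f(b) - f(a)
f(x) = x^2 - 3x - 2
Compute f(2):
f(2) = 1 * 2^2 - 3 * 2 - 2
= 4 - 6 - 2
= -4
Compute f(1):
f(1) = 1 * 1^2 - 3 * 1 - 2
= 1 - 3 - 2
= -4
Net change = -4 - (-4) = 0

0


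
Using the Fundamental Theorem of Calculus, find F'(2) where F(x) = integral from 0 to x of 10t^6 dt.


By the Fundamental Theorem of Calculus (Part 1):
If F(x) = integral from 0 to x of f(t) dt, then F'(x) = f(x)
Here f(t) = 10t^6
So F'(x) = 10x^6
Evaluate at x = 2:
F'(2) = 10 * 2^6
= 10 * 64
= 640

640


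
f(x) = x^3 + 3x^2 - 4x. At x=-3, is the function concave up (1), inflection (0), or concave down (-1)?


Concavity is determined by the sign of f''(x).
f(x) = x^3 + 3x^2 - 4x
f'(x) = 3x^2 + 6x - 4
f''(x) = 6x + 6
f''(-3) = 6 * (-3) + 6
= -18 + 6
= -12
Since f''(-3) < 0, the function is concave down (-1)

-1


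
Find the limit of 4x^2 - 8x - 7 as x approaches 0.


Since polynomials are continuous, we use direct substitution.
lim(x->0) of 4x^2 - 8x - 7
= 4 * 0^2 - 8 * 0 - 7
= 0 + 0 - 7
= -7

-7


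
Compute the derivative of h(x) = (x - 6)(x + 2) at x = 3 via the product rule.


Let u(x) = x - 6 and v(x) = x + 2
u'(x) = 1
v'(x) = 1
Product rule: h'(x) = u'(x)*v(x) + u(x)*v'(x)
= 1 * (x + 2) + (x - 6) * 1
At x = 3:
u(3) = 1 * 3 - 6 = -3
v(3) = 1 * 3 + 2 = 5
h'(3) = 1 * 5 + (-3) * 1
= 5 - 3
= 2

2


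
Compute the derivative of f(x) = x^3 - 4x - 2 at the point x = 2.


Differentiate f(x) = x^3 - 4x - 2 term by term:
f'(x) = 3x^2 - 4
Substitute x = 2:
f'(2) = 3 * 2^2 + 0 * 2 - 4
= 12 + 0 - 4
= 8

8


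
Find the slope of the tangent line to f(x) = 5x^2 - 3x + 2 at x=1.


The slope of the tangent line equals f'(x) at the point.
f(x) = 5x^2 - 3x + 2
f'(x) = 10x - 3
At x = 1:
f'(1) = 10 * 1 - 3
= 10 - 3
= 7

7


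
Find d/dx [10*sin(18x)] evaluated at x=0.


Apply the chain rule to differentiate 10*sin(18x):
d/dx [10*sin(18x)]
= 10 * cos(18x) * d/dx(18x)
= 10 * 18 * cos(18x)
= 180 * cos(18x)
Evaluate at x = 0:
= 180 * cos(0)
= 180 * 1
= 180

180


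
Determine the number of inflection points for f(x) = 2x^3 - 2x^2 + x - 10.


Inflection points occur where f''(x) = 0 and concavity changes.
f(x) = 2x^3 - 2x^2 + x - 10
f'(x) = 6x^2 - 4x + 1
f''(x) = 12x - 4
Set f''(x) = 0:
12x - 4 = 0
x = 4 / 12 = 1/3
Since f''(x) is linear (degree 1), it changes sign at this point.
Therefore there is exactly 1 inflection point.

1


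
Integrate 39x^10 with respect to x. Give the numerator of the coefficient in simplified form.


Apply the power rule for integration:
integral of ax^n dx = a/(n+1) * x^(n+1) + C
integral of 39x^10 dx
= 39/11 * x^11 + C
The coefficient in lowest terms is 39/11, and its numerator is 39

39


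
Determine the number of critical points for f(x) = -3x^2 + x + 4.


Find where f'(x) = 0:
f'(x) = -6x + 1
Set f'(x) = 0:
-6x + 1 = 0
x = -1 / (-6) = 1/6
This is a linear equation in x, so there is exactly one solution.
Number of critical points: 1

1


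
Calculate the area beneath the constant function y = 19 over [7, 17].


The area under a constant function y = 19 is a rectangle.
Width = 17 - 7 = 10
Height = 19
Area = width * height
= 10 * 19
= 190

190


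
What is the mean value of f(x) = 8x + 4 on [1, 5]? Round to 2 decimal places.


Average value = 1/(b-a) * integral from a to b of f(x) dx
First compute the integral of 8x + 4:
F(x) = 4x^2 + 4x
F(5) = 4 * 25 + 4 * 5 = 120
F(1) = 4 * 1 + 4 * 1 = 8
Integral = 120 - 8 = 112
Average = 112 / (5 - 1) = 112 / 4
= 28 = 28.00

28.00


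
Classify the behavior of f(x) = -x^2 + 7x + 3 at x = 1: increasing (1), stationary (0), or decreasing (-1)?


Compute f'(x) to determine behavior:
f'(x) = -2x + 7
f'(1) = -2 * 1 + 7
= -2 + 7
= 5
Since f'(1) > 0, the function is increasing (1)

1


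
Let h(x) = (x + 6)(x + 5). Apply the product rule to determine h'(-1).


Let u(x) = x + 6 and v(x) = x + 5
u'(x) = 1
v'(x) = 1
Product rule: h'(x) = u'(x)*v(x) + u(x)*v'(x)
= 1 * (x + 5) + (x + 6) * 1
At x = -1:
u(-1) = 1 * (-1) + 6 = 5
v(-1) = 1 * (-1) + 5 = 4
h'(-1) = 1 * 4 + 5 * 1
= 4 + 5
= 9

9


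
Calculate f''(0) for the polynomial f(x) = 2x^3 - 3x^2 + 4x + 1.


First derivative:
f'(x) = 6x^2 - 6x + 4
Second derivative:
f''(x) = 12x - 6
Substitute x = 0:
f''(0) = 12 * 0 - 6
= 0 - 6
= -6

-6


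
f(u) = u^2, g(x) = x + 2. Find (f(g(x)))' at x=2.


Using the chain rule: (f(g(x)))' = f'(g(x)) * g'(x)
First, find g(2):
g(2) = 1 * 2 + 2 = 4
Next, f'(u) = 2u
And g'(x) = 1
So f'(g(2)) * g'(2)
= 2 * 4 * 1
= 8

8


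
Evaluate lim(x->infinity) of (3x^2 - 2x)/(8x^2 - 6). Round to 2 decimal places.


For limits at infinity with equal-degree polynomials,
we compare leading coefficients.
Numerator leading term: 3x^2
Denominator leading term: 8x^2
Divide both by x^2:
lim = (3 - 2/x) / (8 - 6/x^2)
As x -> infinity, the 1/x and 1/x^2 terms vanish:
= 3/8 ≈ 0.38

0.38


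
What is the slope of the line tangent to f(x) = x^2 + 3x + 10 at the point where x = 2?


The slope of the tangent line equals f'(x) at the point.
f(x) = x^2 + 3x + 10
f'(x) = 2x + 3
At x = 2:
f'(2) = 2 * 2 + 3
= 4 + 3
= 7

7


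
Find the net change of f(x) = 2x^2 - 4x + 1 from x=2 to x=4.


Net change = f(b) - f(a)
f(x) = 2x^2 - 4x + 1
Compute f(4):
f(4) = 2 * 4^2 - 4 * 4 + 1
= 32 - 16 + 1
= 17
Compute f(2):
f(2) = 2 * 2^2 - 4 * 2 + 1
= 8 - 8 + 1
= 1
Net change = 17 - 1 = 16

16


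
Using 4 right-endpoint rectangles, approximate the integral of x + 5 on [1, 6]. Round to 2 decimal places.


Right Riemann sum uses right endpoints of each subinterval.
Interval: [1, 6], n = 4
dx = (6 - 1) / 4 = 5/4
Right endpoints: [9/4, 7/2, 19/4, 6]
f values: [29/4, 17/2, 39/4, 11]
Sum = dx * (sum of f values)
= 5/4 * 73/2
= 365/8 ≈ 45.63

45.63


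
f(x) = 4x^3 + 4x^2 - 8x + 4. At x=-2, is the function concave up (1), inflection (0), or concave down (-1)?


Concavity is determined by the sign of f''(x).
f(x) = 4x^3 + 4x^2 - 8x + 4
f'(x) = 12x^2 + 8x - 8
f''(x) = 24x + 8
f''(-2) = 24 * (-2) + 8
= -48 + 8
= -40
Since f''(-2) < 0, the function is concave down (-1)

-1


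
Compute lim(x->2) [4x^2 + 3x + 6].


Since polynomials are continuous, we use direct substitution.
lim(x->2) of 4x^2 + 3x + 6
= 4 * 2^2 + 3 * 2 + 6
= 16 + 6 + 6
= 28

28


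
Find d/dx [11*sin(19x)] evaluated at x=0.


Apply the chain rule to differentiate 11*sin(19x):
d/dx [11*sin(19x)]
= 11 * cos(19x) * d/dx(19x)
= 11 * 19 * cos(19x)
= 209 * cos(19x)
Evaluate at x = 0:
= 209 * cos(0)
= 209 * 1
= 209

209


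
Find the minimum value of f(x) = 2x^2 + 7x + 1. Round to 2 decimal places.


For a quadratic f(x) = ax^2 + bx + c with a > 0, the minimum is at the vertex.
Vertex x-coordinate: x = -b/(2a)
x = -(7) / (2 * 2)
x = -7/4
Substitute back to find the minimum value:
f(-7/4) = 2 * (-7/4)^2 + 7 * (-7/4) + 1
= 49/8 - 49/4 + 1
= -41/8 ≈ -5.13

-5.13


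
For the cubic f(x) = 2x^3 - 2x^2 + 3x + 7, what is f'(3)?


Differentiate f(x) = 2x^3 - 2x^2 + 3x + 7 term by term:
f'(x) = 6x^2 - 4x + 3
Substitute x = 3:
f'(3) = 6 * 3^2 - 4 * 3 + 3
= 54 - 12 + 3
= 45

45


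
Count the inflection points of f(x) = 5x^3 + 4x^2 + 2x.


Inflection points occur where f''(x) = 0 and concavity changes.
f(x) = 5x^3 + 4x^2 + 2x
f'(x) = 15x^2 + 8x + 2
f''(x) = 30x + 8
Set f''(x) = 0:
30x + 8 = 0
x = -8 / 30 = -4/15
Since f''(x) is linear (degree 1), it changes sign at this point.
Therefore there is exactly 1 inflection point.

1


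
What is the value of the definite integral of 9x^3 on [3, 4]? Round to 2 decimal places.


Find the antiderivative of 9x^3:
F(x) = 9/4 * x^4
Apply the Fundamental Theorem of Calculus:
F(4) - F(3)
= 9/4 * 4^4 - 9/4 * 3^4
= 9/4 * (256 - 81)
= 9/4 * 175
= 1575/4 = 393.75

393.75


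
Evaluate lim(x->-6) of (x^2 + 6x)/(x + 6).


Direct substitution gives 0/0, so we factor the numerator.
Factor: (x^2 + 6x) = (x + 6)(x)
Cancel the common factor (x + 6):
(x^2 + 6x)/(x + 6) = (x)
Now substitute x = -6:
= (-6) - (0) = -6

-6


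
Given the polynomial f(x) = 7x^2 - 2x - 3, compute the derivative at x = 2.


Differentiate term by term using power and sum rules:
f(x) = 7x^2 - 2x - 3
f'(x) = 14x - 2
Substitute x = 2:
f'(2) = 14 * 2 - 2
= 28 - 2
= 26

26


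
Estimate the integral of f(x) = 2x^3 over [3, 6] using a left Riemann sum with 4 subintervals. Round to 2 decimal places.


Left Riemann sum uses left endpoints of each subinterval.
Interval: [3, 6], n = 4
dx = (6 - 3) / 4 = 3/4
Left endpoints: [3, 15/4, 9/2, 21/4]
f values: [54, 3375/32, 729/4, 9261/32]
Sum = dx * (sum of f values)
= 3/4 * 5049/8
= 15147/32 ≈ 473.34

473.34


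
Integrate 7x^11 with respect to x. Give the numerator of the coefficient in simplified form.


Apply the power rule for integration:
integral of ax^n dx = a/(n+1) * x^(n+1) + C
integral of 7x^11 dx
= 7/12 * x^12 + C
The coefficient in lowest terms is 7/12, and its numerator is 7

7


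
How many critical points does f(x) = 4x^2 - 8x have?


Find where f'(x) = 0:
f'(x) = 8x - 8
Set f'(x) = 0:
8x - 8 = 0
x = 8 / 8 = 1
This is a linear equation in x, so there is exactly one solution.
Number of critical points: 1

1
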